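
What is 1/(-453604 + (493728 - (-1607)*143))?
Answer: 1/269925 ≈ 3.7047e-6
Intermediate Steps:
1/(-453604 + (493728 - (-1607)*143)) = 1/(-453604 + (493728 - 1*(-229801))) = 1/(-453604 + (493728 + 229801)) = 1/(-453604 + 723529) = 1/269925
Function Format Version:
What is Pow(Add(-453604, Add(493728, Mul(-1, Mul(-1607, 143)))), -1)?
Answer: Rational(1, 269925) ≈ 3.7047e-6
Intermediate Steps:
Pow(Add(-453604, Add(493728, Mul(-1, Mul(-1607, 143)))), -1) = Pow(Add(-453604, Add(493728, Mul(-1, -229801))), -1) = Pow(Add(-453604, Add(493728, 229801)), -1) = Pow(Add(-453604, 723529), -1) = Pow(269925, -1) = Rational(1, 269925)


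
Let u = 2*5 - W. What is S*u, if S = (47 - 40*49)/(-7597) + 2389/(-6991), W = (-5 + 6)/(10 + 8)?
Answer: -427402775/477995643 ≈ -0.89416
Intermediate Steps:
W = 1/18 ≈ 0.055556
u = 179/18 (u = 2*5 - 1*1/18 = 10 - 1/18 = 179/18 ≈ 9.9444)
S = -4775450/53110627 (S = (47 - 1960)*(-1/7597) + 2389*(-1/6991) = -1913*(-1/7597) - 2389/6991 = 1913/7597 - 2389/6991 = -4775450/53110627 ≈ -0.089915)
S*u = -4775450/53110627*179/18 = -427402775/477995643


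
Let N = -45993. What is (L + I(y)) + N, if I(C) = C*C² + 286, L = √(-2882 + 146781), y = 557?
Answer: 172762986 + √143899 ≈ 1.7276e+8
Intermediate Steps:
L = √143899 ≈ 379.34
I(C) = 286 + C³ (I(C) = C³ + 286 = 286 + C³)
(L + I(y)) + N = (√143899 + (286 + 557³)) - 45993 = (√143899 + (286 + 172808693)) - 45993 = (√143899 + 172808979) - 45993 = (172808979 + √143899) - 45993 = 172762986 + √143899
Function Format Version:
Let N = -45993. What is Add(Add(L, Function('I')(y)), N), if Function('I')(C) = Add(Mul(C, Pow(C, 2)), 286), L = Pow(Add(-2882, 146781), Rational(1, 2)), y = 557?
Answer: Add(172762986, Pow(143899, Rational(1, 2))) ≈ 1.7276e+8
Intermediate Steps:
L = Pow(143899, Rational(1, 2)) ≈ 379.34
Function('I')(C) = Add(286, Pow(C, 3)) (Function('I')(C) = Add(Pow(C, 3), 286) = Add(286, Pow(C, 3)))
Add(Add(L, Function('I')(y)), N) = Add(Add(Pow(143899, Rational(1, 2)), Add(286, Pow(557, 3))), -45993) = Add(Add(Pow(143899, Rational(1, 2)), Add(286, 172808693)), -45993) = Add(Add(Pow(143899, Rational(1, 2)), 172808979), -45993) = Add(Add(172808979, Pow(143899, Rational(1, 2))), -45993) = Add(172762986, Pow(143899, Rational(1, 2)))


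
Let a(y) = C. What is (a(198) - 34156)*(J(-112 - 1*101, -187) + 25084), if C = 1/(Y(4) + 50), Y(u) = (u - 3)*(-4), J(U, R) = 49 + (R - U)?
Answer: -39529191825/46 ≈ -8.5933e+8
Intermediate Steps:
J(U, R) = 49 + R - U
Y(u) = 12 - 4*u (Y(u) = (-3 + u)*(-4) = 12 - 4*u)
C = 1/46 (C = 1/((12 - 4*4) + 50) = 1/((12 - 16) + 50) = 1/(-4 + 50) = 1/46 ≈ 0.021739)
a(y) = 1/46
(a(198) - 34156)*(J(-112 - 1*101, -187) + 25084) = (1/46 - 34156)*((49 - 187 - (-112 - 1*101)) + 25084) = -1571175*((49 - 187 - (-112 - 101)) + 25084)/46 = -1571175*((49 - 187 - 1*(-213)) + 25084)/46 = -1571175*((49 - 187 + 213) + 25084)/46 = -1571175*(75 + 25084)/46 = -1571175/46*25159 = -39529191825/46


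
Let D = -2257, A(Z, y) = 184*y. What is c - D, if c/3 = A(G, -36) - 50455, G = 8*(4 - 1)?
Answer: -168980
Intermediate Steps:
G = 24 (G = 8*3 = 24)
c = -171237 (c = 3*(184*(-36) - 50455) = 3*(-6624 - 50455) = 3*(-57079) = -171237)
c - D = -171237 - 1*(-2257) = -171237 + 2257 = -168980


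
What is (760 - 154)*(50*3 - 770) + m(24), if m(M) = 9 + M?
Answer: -375687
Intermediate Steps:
(760 - 154)*(50*3 - 770) + m(24) = (760 - 154)*(50*3 - 770) + (9 + 24) = 606*(150 - 770) + 33 = 606*(-620) + 33 = -375720 + 33 = -375687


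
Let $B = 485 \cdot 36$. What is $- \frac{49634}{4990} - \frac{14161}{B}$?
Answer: $- \frac{93727303}{8712540} \approx -10.758$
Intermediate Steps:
$B = 17460$
$- \frac{49634}{4990} - \frac{14161}{B} = - \frac{49634}{4990} - \frac{14161}{17460} = \left(-49634\right) \frac{1}{4990} - \frac{14161}{17460} = - \frac{24817}{2495} - \frac{14161}{17460} = - \frac{93727303}{8712540}$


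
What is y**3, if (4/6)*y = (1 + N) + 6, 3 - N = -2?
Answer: 5832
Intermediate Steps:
N = 5 (N = 3 - 1*(-2) = 3 + 2 = 5)
y = 18 (y = 3*((1 + 5) + 6)/2 = 3*(6 + 6)/2 = (3/2)*12 = 18)
y**3 = 18**3 = 5832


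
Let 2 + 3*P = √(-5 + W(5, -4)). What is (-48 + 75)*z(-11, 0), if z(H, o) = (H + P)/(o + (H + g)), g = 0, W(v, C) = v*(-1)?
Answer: 315/11 - 9*I*√10/11 ≈ 28.636 - 2.5873*I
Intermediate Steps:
W(v, C) = -v
P = -⅔ + I*√10/3 (P = -⅔ + √(-5 - 1*5)/3 = -⅔ + √(-5 - 5)/3 = -⅔ + √(-10)/3 = -⅔ + (I*√10)/3 = -⅔ + I*√10/3 ≈ -0.66667 + 1.0541*I)
z(H, o) = (-⅔ + H + I*√10/3)/(H + o) (z(H, o) = (H + (-⅔ + I*√10/3))/(o + (H + 0)) = (-⅔ + H + I*√10/3)/(o + H) = (-⅔ + H + I*√10/3)/(H + o))
(-48 + 75)*z(-11, 0) = (-48 + 75)*((-⅔ - 11 + I*√10/3)/(-11 + 0)) = 27*((-35/3 + I*√10/3)/(-11)) = 27*(-(-35/3 + I*√10/3)/11) = 27*(35/33 - I*√10/33) = 315/11 - 9*I*√10/11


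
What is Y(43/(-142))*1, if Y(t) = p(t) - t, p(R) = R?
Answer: 0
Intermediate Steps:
Y(t) = 0 (Y(t) = t - t = 0)
Y(43/(-142))*1 = 0*1 = 0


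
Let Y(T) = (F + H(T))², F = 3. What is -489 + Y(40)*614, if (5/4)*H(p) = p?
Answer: 751661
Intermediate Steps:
H(p) = 4*p/5
Y(T) = (3 + 4*T/5)²
-489 + Y(40)*614 = -489 + ((15 + 4*40)²/25)*614 = -489 + ((15 + 160)²/25)*614 = -489 + ((1/25)*175²)*614 = -489 + ((1/25)*30625)*614 = -489 + 1225*614 = -489 + 752150 = 751661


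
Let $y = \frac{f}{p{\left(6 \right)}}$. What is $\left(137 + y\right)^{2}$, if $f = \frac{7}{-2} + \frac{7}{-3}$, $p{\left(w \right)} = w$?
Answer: $\frac{23980609}{1296} \approx 18504.0$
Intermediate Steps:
$f = - \frac{35}{6}$ ($f = 7 \left(- \frac{1}{2}\right) + 7 \left(- \frac{1}{3}\right) = - \frac{7}{2} - \frac{7}{3} = - \frac{35}{6} \approx -5.8333$)
$y = - \frac{35}{36}$ ($y = \frac{1}{6} \left(- \frac{35}{6}\right) = - \frac{35}{36} \approx -0.97222$)
$\left(137 + y\right)^{2} = \left(137 - \frac{35}{36}\right)^{2} = \left(\frac{4897}{36}\right)^{2} = \frac{23980609}{1296}$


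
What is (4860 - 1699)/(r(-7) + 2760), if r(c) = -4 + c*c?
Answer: 3161/2805 ≈ 1.1269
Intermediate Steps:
r(c) = -4 + c²
(4860 - 1699)/(r(-7) + 2760) = (4860 - 1699)/((-4 + (-7)²) + 2760) = 3161/((-4 + 49) + 2760) = 3161/(45 + 2760) = 3161/2805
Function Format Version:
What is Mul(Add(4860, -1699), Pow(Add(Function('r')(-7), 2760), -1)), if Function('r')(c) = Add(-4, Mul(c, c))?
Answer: Rational(3161, 2805) ≈ 1.1269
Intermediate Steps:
Function('r')(c) = Add(-4, Pow(c, 2))
Mul(Add(4860, -1699), Pow(Add(Function('r')(-7), 2760), -1)) = Mul(Add(4860, -1699), Pow(Add(Add(-4, Pow(-7, 2)), 2760), -1)) = Mul(3161, Pow(Add(Add(-4, 49), 2760), -1)) = Mul(3161, Pow(Add(45, 2760), -1)) = Mul(3161, Pow(2805, -1)) = Mul(3161, Rational(1, 2805)) = Rational(3161, 2805)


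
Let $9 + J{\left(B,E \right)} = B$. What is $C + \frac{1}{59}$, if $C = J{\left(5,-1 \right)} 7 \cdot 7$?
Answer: $- \frac{11563}{59} \approx -195.98$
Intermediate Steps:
$J{\left(B,E \right)} = -9 + B$
$C = -196$ ($C = \left(-9 + 5\right) 7 \cdot 7 = \left(-4\right) 7 \cdot 7 = \left(-28\right) 7 = -196$)
$C + \frac{1}{59} = -196 + \frac{1}{59} = - \frac{11563}{59}$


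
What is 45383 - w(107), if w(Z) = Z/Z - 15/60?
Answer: 181529/4 ≈ 45382.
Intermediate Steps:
w(Z) = 3/4 (w(Z) = 1 - 15*1/60 = 1 - 1/4 = 3/4)
45383 - w(107) = 45383 - 1*3/4 = 45383 - 3/4 = 181529/4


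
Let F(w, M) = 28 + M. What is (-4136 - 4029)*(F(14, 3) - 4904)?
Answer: 39788045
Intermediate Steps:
(-4136 - 4029)*(F(14, 3) - 4904) = (-4136 - 4029)*((28 + 3) - 4904) = -8165*(31 - 4904) = -8165*(-4873) = 39788045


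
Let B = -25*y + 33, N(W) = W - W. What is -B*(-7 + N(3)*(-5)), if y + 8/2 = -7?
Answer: 2156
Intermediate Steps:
y = -11 (y = -4 - 7 = -11)
N(W) = 0
B = 308 (B = -25*(-11) + 33 = 275 + 33 = 308)
-B*(-7 + N(3)*(-5)) = -308*(-7 + 0*(-5)) = -308*(-7 + 0) = -308*(-7) = -1*(-2156) = 2156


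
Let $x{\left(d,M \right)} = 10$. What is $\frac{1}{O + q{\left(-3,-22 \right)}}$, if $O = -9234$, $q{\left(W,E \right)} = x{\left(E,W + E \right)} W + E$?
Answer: $- \frac{1}{9286} \approx -0.00010769$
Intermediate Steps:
$q{\left(W,E \right)} = E + 10 W$ ($q{\left(W,E \right)} = 10 W + E = E + 10 W$)
$\frac{1}{O + q{\left(-3,-22 \right)}} = \frac{1}{-9234 + \left(-22 + 10 \left(-3\right)\right)} = \frac{1}{-9234 - 52} = \frac{1}{-9286} = - \frac{1}{9286}$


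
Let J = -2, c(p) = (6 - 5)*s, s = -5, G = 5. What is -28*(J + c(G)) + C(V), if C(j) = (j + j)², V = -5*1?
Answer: 296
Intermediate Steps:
c(p) = -5 (c(p) = (6 - 5)*(-5) = 1*(-5) = -5)
V = -5
C(j) = 4*j² (C(j) = (2*j)² = 4*j²)
-28*(J + c(G)) + C(V) = -28*(-2 - 5) + 4*(-5)² = -28*(-7) + 4*25 = 196 + 100 = 296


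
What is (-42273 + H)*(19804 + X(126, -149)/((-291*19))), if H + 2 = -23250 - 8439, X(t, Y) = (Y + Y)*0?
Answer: -1464783056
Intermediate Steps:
X(t, Y) = 0 (X(t, Y) = (2*Y)*0 = 0)
H = -31691 (H = -2 + (-23250 - 8439) = -2 - 31689 = -31691)
(-42273 + H)*(19804 + X(126, -149)/((-291*19))) = (-42273 - 31691)*(19804 + 0/((-291*19))) = -73964*(19804 + 0/(-5529)) = -73964*(19804 + 0*(-1/5529)) = -73964*(19804 + 0) = -73964*19804 = -1464783056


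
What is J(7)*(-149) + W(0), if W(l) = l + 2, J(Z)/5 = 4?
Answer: -2978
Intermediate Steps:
J(Z) = 20 (J(Z) = 5*4 = 20)
W(l) = 2 + l
J(7)*(-149) + W(0) = 20*(-149) + (2 + 0) = -2980 + 2 = -2978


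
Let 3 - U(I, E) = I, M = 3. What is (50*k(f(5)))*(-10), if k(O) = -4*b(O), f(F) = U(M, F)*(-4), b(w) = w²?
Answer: 0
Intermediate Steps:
U(I, E) = 3 - I
f(F) = 0 (f(F) = (3 - 1*3)*(-4) = (3 - 3)*(-4) = 0*(-4) = 0)
k(O) = -4*O²
(50*k(f(5)))*(-10) = (50*(-4*0²))*(-10) = (50*(-4*0))*(-10) = (50*0)*(-10) = 0*(-10) = 0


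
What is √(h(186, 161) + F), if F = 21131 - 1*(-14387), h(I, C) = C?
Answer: √35679 ≈ 188.89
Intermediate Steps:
F = 35518 (F = 21131 + 14387 = 35518)
√(h(186, 161) + F) = √(161 + 35518) = √35679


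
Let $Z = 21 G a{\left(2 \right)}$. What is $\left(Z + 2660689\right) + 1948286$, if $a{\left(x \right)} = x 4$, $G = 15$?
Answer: $4611495$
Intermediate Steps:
$a{\left(x \right)} = 4 x$
$Z = 2520$ ($Z = 21 \cdot 15 \cdot 4 \cdot 2 = 315 \cdot 8 = 2520$)
$\left(Z + 2660689\right) + 1948286 = \left(2520 + 2660689\right) + 1948286 = 2663209 + 1948286 = 4611495$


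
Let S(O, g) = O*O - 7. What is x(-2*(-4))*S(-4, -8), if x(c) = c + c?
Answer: 144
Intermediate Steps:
x(c) = 2*c
S(O, g) = -7 + O**2 (S(O, g) = O**2 - 7 = -7 + O**2)
x(-2*(-4))*S(-4, -8) = (2*(-2*(-4)))*(-7 + (-4)**2) = (2*8)*(-7 + 16) = 16*9 = 144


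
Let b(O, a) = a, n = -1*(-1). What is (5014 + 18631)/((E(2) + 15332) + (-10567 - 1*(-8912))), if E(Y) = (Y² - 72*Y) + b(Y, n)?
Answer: 23645/13538 ≈ 1.7466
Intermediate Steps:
n = 1
E(Y) = 1 + Y² - 72*Y (E(Y) = (Y² - 72*Y) + 1 = 1 + Y² - 72*Y)
(5014 + 18631)/((E(2) + 15332) + (-10567 - 1*(-8912))) = (5014 + 18631)/(((1 + 2² - 72*2) + 15332) + (-10567 - 1*(-8912))) = 23645/(((1 + 4 - 144) + 15332) + (-10567 + 8912)) = 23645/((-139 + 15332) - 1655) = 23645/(15193 - 1655) = 23645/13538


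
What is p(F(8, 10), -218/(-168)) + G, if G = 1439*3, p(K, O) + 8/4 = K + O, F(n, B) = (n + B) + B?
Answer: 364921/84 ≈ 4344.3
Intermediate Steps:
F(n, B) = n + 2*B (F(n, B) = (B + n) + B = n + 2*B)
p(K, O) = -2 + K + O (p(K, O) = -2 + (K + O) = -2 + K + O)
G = 4317
p(F(8, 10), -218/(-168)) + G = (-2 + (8 + 2*10) - 218/(-168)) + 4317 = (-2 + (8 + 20) - 218*(-1/168)) + 4317 = (-2 + 28 + 109/84) + 4317 = 2293/84 + 4317 = 364921/84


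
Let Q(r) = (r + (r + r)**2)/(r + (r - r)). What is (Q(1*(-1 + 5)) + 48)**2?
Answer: 4225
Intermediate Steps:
Q(r) = (r + 4*r**2)/r (Q(r) = (r + (2*r)**2)/(r + 0) = (r + 4*r**2)/r)
(Q(1*(-1 + 5)) + 48)**2 = ((1 + 4*(1*(-1 + 5))) + 48)**2 = ((1 + 4*(1*4)) + 48)**2 = ((1 + 4*4) + 48)**2 = ((1 + 16) + 48)**2 = (17 + 48)**2 = 65**2 = 4225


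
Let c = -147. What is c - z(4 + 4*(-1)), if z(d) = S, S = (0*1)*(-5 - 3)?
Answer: -147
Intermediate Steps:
S = 0 (S = 0*(-8) = 0)
z(d) = 0
c - z(4 + 4*(-1)) = -147 - 1*0 = -147 + 0 = -147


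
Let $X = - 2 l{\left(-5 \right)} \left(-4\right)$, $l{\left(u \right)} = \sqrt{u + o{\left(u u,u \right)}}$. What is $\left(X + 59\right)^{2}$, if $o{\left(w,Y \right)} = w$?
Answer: $4761 + 1888 \sqrt{5} \approx 8982.7$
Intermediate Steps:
$l{\left(u \right)} = \sqrt{u + u^{2}}$ ($l{\left(u \right)} = \sqrt{u + u u} = \sqrt{u + u^{2}}$)
$X = 16 \sqrt{5}$ ($X = - 2 \sqrt{- 5 \left(1 - 5\right)} \left(-4\right) = - 2 \sqrt{\left(-5\right) \left(-4\right)} \left(-4\right) = - 2 \sqrt{20} \left(-4\right) = - 2 \cdot 2 \sqrt{5} \left(-4\right) = - 4 \sqrt{5} \left(-4\right) = 16 \sqrt{5} \approx 35.777$)
$\left(X + 59\right)^{2} = \left(16 \sqrt{5} + 59\right)^{2} = \left(59 + 16 \sqrt{5}\right)^{2}$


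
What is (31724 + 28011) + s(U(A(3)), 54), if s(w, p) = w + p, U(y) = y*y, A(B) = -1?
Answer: 59790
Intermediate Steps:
U(y) = y²
s(w, p) = p + w
(31724 + 28011) + s(U(A(3)), 54) = (31724 + 28011) + (54 + (-1)²) = 59735 + (54 + 1) = 59735 + 55 = 59790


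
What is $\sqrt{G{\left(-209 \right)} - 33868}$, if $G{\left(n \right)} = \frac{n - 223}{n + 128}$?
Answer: $\frac{2 i \sqrt{76191}}{3} \approx 184.02 i$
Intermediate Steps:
$G{\left(n \right)} = \frac{-223 + n}{128 + n}$
$\sqrt{G{\left(-209 \right)} - 33868} = \sqrt{\frac{-223 - 209}{128 - 209} - 33868} = \sqrt{\frac{1}{-81} \left(-432\right) - 33868} = \sqrt{\left(- \frac{1}{81}\right) \left(-432\right) - 33868} = \sqrt{\frac{16}{3} - 33868} = \sqrt{- \frac{101588}{3}} = \frac{2 i \sqrt{76191}}{3}$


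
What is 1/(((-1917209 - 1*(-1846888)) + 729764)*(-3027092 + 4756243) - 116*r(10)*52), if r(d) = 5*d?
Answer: 1/1140276221293 ≈ 8.7698e-13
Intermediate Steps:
1/(((-1917209 - 1*(-1846888)) + 729764)*(-3027092 + 4756243) - 116*r(10)*52) = 1/(((-1917209 - 1*(-1846888)) + 729764)*(-3027092 + 4756243) - 580*10*52) = 1/(((-1917209 + 1846888) + 729764)*1729151 - 116*50*52) = 1/((-70321 + 729764)*1729151 - 5800*52) = 1/(659443*1729151 - 301600) = 1/(1140276522893 - 301600) = 1/1140276221293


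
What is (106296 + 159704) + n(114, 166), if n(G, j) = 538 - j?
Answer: 266372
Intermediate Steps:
(106296 + 159704) + n(114, 166) = (106296 + 159704) + (538 - 1*166) = 266000 + (538 - 166) = 266000 + 372 = 266372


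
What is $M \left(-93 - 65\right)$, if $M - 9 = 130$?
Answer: $-21962$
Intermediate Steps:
$M = 139$ ($M = 9 + 130 = 139$)
$M \left(-93 - 65\right) = 139 \left(-93 - 65\right) = 139 \left(-158\right) = -21962$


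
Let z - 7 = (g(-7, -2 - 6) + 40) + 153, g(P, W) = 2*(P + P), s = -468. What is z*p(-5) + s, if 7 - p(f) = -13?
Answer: 2972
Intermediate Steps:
p(f) = 20 (p(f) = 7 - 1*(-13) = 7 + 13 = 20)
g(P, W) = 4*P (g(P, W) = 2*(2*P) = 4*P)
z = 172 (z = 7 + ((4*(-7) + 40) + 153) = 7 + ((-28 + 40) + 153) = 7 + (12 + 153) = 7 + 165 = 172)
z*p(-5) + s = 172*20 - 468 = 3440 - 468 = 2972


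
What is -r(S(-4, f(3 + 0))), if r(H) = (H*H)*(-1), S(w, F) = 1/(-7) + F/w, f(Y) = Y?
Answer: 625/784 ≈ 0.79719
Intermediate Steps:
S(w, F) = -1/7 + F/w (S(w, F) = 1*(-1/7) + F/w = -1/7 + F/w)
r(H) = -H**2 (r(H) = H**2*(-1) = -H**2)
-r(S(-4, f(3 + 0))) = -(-1)*(((3 + 0) - 1/7*(-4))/(-4))**2 = -(-1)*(-(3 + 4/7)/4)**2 = -(-1)*(-1/4*25/7)**2 = -(-1)*(-25/28)**2 = -(-1)*625/784 = -1*(-625/784) = 625/784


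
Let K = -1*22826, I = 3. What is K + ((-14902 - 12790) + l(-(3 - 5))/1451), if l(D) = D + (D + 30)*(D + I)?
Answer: -73301456/1451 ≈ -50518.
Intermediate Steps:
K = -22826
l(D) = D + (3 + D)*(30 + D) (l(D) = D + (D + 30)*(D + 3) = D + (30 + D)*(3 + D) = D + (3 + D)*(30 + D))
K + ((-14902 - 12790) + l(-(3 - 5))/1451) = -22826 + ((-14902 - 12790) + (90 + (-(3 - 5))² + 34*(-(3 - 5)))/1451) = -22826 + (-27692 + (90 + (-1*(-2))² + 34*(-1*(-2)))*(1/1451)) = -22826 + (-27692 + (90 + 2² + 34*2)*(1/1451)) = -22826 + (-27692 + (90 + 4 + 68)*(1/1451)) = -22826 + (-27692 + 162*(1/1451)) = -22826 + (-27692 + 162/1451) = -22826 - 40180930/1451 = -73301456/1451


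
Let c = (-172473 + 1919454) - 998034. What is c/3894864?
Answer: 249649/1298288 ≈ 0.19229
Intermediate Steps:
c = 748947 (c = 1746981 - 998034 = 748947)
c/3894864 = 748947/3894864 = 748947*(1/3894864) = 249649/1298288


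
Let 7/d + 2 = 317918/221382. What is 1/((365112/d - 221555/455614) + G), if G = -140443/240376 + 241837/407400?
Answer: -4287153376300088175/126106204715617820663681 ≈ -3.3996e-5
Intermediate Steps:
G = 28604141/3060286950 (G = -140443*1/240376 + 241837*(1/407400) = -140443/240376 + 241837/407400 = 28604141/3060286950 ≈ 0.0093469)
d = -774837/62423 (d = 7/(-2 + 317918/221382) = 7/(-2 + 317918*(1/221382)) = 7/(-2 + 158959/110691) = 7/(-62423/110691) = 7*(-110691/62423) = -774837/62423 ≈ -12.413)
1/((365112/d - 221555/455614) + G) = 1/((365112/(-774837/62423) - 221555/455614) + 28604141/3060286950) = 1/((365112*(-62423/774837) - 221555*1/455614) + 28604141/3060286950) = 1/((-2532376264/86093 - 221555/455614) + 28604141/3060286950) = 1/(-1153805153480711/39225176102 + 28604141/3060286950) = 1/(-126106204715617820663681/4287153376300088175) = -4287153376300088175/126106204715617820663681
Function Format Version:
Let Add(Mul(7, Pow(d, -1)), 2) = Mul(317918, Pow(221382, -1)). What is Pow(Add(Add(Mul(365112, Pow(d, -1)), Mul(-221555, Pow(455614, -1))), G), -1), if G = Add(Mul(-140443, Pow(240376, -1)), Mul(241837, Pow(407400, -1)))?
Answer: Rational(-4287153376300088175, 126106204715617820663681) ≈ -3.3996e-5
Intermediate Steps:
G = Rational(28604141, 3060286950) (G = Add(Mul(-140443, Rational(1, 240376)), Mul(241837, Rational(1, 407400))) = Add(Rational(-140443, 240376), Rational(241837, 407400)) = Rational(28604141, 3060286950) ≈ 0.0093469)
d = Rational(-774837, 62423) (d = Mul(7, Pow(Add(-2, Mul(317918, Pow(221382, -1))), -1)) = Mul(7, Pow(Add(-2, Mul(317918, Rational(1, 221382))), -1)) = Mul(7, Pow(Add(-2, Rational(158959, 110691)), -1)) = Mul(7, Pow(Rational(-62423, 110691), -1)) = Mul(7, Rational(-110691, 62423)) = Rational(-774837, 62423) ≈ -12.413)
Pow(Add(Add(Mul(365112, Pow(d, -1)), Mul(-221555, Pow(455614, -1))), G), -1) = Pow(Add(Add(Mul(365112, Pow(Rational(-774837, 62423), -1)), Mul(-221555, Pow(455614, -1))), Rational(28604141, 3060286950)), -1) = Pow(Add(Add(Mul(365112, Rational(-62423, 774837)), Mul(-221555, Rational(1, 455614))), Rational(28604141, 3060286950)), -1) = Pow(Add(Add(Rational(-2532376264, 86093), Rational(-221555, 455614)), Rational(28604141, 3060286950)), -1) = Pow(Add(Rational(-1153805153480711, 39225176102), Rational(28604141, 3060286950)), -1) = Pow(Rational(-126106204715617820663681, 4287153376300088175), -1) = Rational(-4287153376300088175, 126106204715617820663681)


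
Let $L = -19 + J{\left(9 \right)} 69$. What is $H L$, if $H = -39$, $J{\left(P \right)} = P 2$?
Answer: $-47697$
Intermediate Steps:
$J{\left(P \right)} = 2 P$
$L = 1223$ ($L = -19 + 2 \cdot 9 \cdot 69 = -19 + 18 \cdot 69 = -19 + 1242 = 1223$)
$H L = \left(-39\right) 1223 = -47697$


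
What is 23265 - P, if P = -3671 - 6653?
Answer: 33589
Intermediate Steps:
P = -10324
23265 - P = 23265 - 1*(-10324) = 23265 + 10324 = 33589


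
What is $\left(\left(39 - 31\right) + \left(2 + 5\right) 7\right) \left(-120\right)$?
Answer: $-6840$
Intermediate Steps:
$\left(\left(39 - 31\right) + \left(2 + 5\right) 7\right) \left(-120\right) = \left(\left(39 - 31\right) + 7 \cdot 7\right) \left(-120\right) = \left(8 + 49\right) \left(-120\right) = 57 \left(-120\right) = -6840$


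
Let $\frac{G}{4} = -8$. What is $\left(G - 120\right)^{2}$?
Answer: $23104$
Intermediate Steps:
$G = -32$ ($G = 4 \left(-8\right) = -32$)
$\left(G - 120\right)^{2} = \left(-32 - 120\right)^{2} = \left(-152\right)^{2} = 23104$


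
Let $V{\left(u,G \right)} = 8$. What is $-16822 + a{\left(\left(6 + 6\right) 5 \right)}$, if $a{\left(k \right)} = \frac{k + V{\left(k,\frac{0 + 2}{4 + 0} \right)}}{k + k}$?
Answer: $- \frac{504643}{30} \approx -16821.0$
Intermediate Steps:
$a{\left(k \right)} = \frac{8 + k}{2 k}$ ($a{\left(k \right)} = \frac{k + 8}{k + k} = \frac{8 + k}{2 k}$)
$-16822 + a{\left(\left(6 + 6\right) 5 \right)} = -16822 + \frac{8 + \left(6 + 6\right) 5}{2 \left(6 + 6\right) 5} = -16822 + \frac{8 + 12 \cdot 5}{2 \cdot 12 \cdot 5} = -16822 + \frac{8 + 60}{2 \cdot 60} = -16822 + \frac{1}{2} \cdot \frac{1}{60} \cdot 68 = -16822 + \frac{17}{30} = - \frac{504643}{30}$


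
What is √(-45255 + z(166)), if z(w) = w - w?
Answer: I*√45255 ≈ 212.73*I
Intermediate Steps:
z(w) = 0
√(-45255 + z(166)) = √(-45255 + 0) = √(-45255) = I*√45255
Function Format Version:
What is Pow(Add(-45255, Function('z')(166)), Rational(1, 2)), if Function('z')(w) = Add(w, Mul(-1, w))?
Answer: Mul(I, Pow(45255, Rational(1, 2))) ≈ Mul(212.73, I)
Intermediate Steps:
Function('z')(w) = 0
Pow(Add(-45255, Function('z')(166)), Rational(1, 2)) = Pow(Add(-45255, 0), Rational(1, 2)) = Pow(-45255, Rational(1, 2)) = Mul(I, Pow(45255, Rational(1, 2)))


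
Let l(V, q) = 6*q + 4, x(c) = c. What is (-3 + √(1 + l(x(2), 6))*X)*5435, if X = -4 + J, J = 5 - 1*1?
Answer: -16305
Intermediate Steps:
J = 4 (J = 5 - 1 = 4)
l(V, q) = 4 + 6*q
X = 0 (X = -4 + 4 = 0)
(-3 + √(1 + l(x(2), 6))*X)*5435 = (-3 + √(1 + (4 + 6*6))*0)*5435 = (-3 + √(1 + (4 + 36))*0)*5435 = (-3 + √(1 + 40)*0)*5435 = (-3 + √41*0)*5435 = (-3 + 0)*5435 = -3*5435 = -16305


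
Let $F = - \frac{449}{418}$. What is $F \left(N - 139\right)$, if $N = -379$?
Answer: $\frac{116291}{209} \approx 556.42$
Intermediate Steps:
$F = - \frac{449}{418}$ ($F = \left(-449\right) \frac{1}{418} = - \frac{449}{418} \approx -1.0742$)
$F \left(N - 139\right) = - \frac{449 \left(-379 - 139\right)}{418} = \left(- \frac{449}{418}\right) \left(-518\right) = \frac{116291}{209}$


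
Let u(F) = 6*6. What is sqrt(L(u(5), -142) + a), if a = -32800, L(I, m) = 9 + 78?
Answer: I*sqrt(32713) ≈ 180.87*I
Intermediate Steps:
u(F) = 36
L(I, m) = 87
sqrt(L(u(5), -142) + a) = sqrt(87 - 32800) = sqrt(-32713) = I*sqrt(32713)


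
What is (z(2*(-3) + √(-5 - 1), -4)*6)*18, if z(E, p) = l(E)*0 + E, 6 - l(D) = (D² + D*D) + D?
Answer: -648 + 108*I*√6 ≈ -648.0 + 264.54*I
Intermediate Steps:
l(D) = 6 - D - 2*D² (l(D) = 6 - ((D² + D*D) + D) = 6 - ((D² + D²) + D) = 6 - (2*D² + D) = 6 - (D + 2*D²) = 6 + (-D - 2*D²) = 6 - D - 2*D²)
z(E, p) = E (z(E, p) = (6 - E - 2*E²)*0 + E = 0 + E = E)
(z(2*(-3) + √(-5 - 1), -4)*6)*18 = ((2*(-3) + √(-5 - 1))*6)*18 = ((-6 + √(-6))*6)*18 = ((-6 + I*√6)*6)*18 = (-36 + 6*I*√6)*18 = -648 + 108*I*√6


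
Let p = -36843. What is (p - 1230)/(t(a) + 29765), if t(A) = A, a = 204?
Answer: -38073/29969 ≈ -1.2704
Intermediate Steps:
(p - 1230)/(t(a) + 29765) = (-36843 - 1230)/(204 + 29765) = -38073/29969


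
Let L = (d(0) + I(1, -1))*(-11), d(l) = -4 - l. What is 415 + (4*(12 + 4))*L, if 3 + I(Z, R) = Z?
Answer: 4639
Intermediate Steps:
I(Z, R) = -3 + Z
L = 66 (L = ((-4 - 1*0) + (-3 + 1))*(-11) = ((-4 + 0) - 2)*(-11) = (-4 - 2)*(-11) = -6*(-11) = 66)
415 + (4*(12 + 4))*L = 415 + (4*(12 + 4))*66 = 415 + (4*16)*66 = 415 + 64*66 = 415 + 4224 = 4639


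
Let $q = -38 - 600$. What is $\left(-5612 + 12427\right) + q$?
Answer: $6177$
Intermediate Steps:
$q = -638$ ($q = -38 - 600 = -638$)
$\left(-5612 + 12427\right) + q = \left(-5612 + 12427\right) - 638 = 6815 - 638 = 6177$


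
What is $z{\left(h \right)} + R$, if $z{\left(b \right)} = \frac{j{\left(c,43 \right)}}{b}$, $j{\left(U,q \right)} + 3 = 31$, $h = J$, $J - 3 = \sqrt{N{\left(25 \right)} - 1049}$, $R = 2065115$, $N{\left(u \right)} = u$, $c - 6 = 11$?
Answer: $\frac{2133263879}{1033} - \frac{896 i}{1033} \approx 2.0651 \cdot 10^{6} - 0.86738 i$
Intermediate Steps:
$c = 17$ ($c = 6 + 11 = 17$)
$J = 3 + 32 i$ ($J = 3 + \sqrt{25 - 1049} = 3 + \sqrt{-1024} = 3 + 32 i \approx 3.0 + 32.0 i$)
$h = 3 + 32 i \approx 3.0 + 32.0 i$
$j{\left(U,q \right)} = 28$ ($j{\left(U,q \right)} = -3 + 31 = 28$)
$z{\left(b \right)} = \frac{28}{b}$
$z{\left(h \right)} + R = \frac{28}{3 + 32 i} + 2065115 = 28 \frac{3 - 32 i}{1033} + 2065115 = \frac{28 \left(3 - 32 i\right)}{1033} + 2065115 = 2065115 + \frac{28 \left(3 - 32 i\right)}{1033}$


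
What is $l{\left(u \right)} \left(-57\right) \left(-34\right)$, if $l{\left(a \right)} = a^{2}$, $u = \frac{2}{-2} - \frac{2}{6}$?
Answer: $\frac{10336}{3} \approx 3445.3$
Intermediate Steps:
$u = - \frac{4}{3}$ ($u = 2 \left(- \frac{1}{2}\right) - \frac{1}{3} = -1 - \frac{1}{3} = - \frac{4}{3} \approx -1.3333$)
$l{\left(u \right)} \left(-57\right) \left(-34\right) = \left(- \frac{4}{3}\right)^{2} \left(-57\right) \left(-34\right) = \frac{16}{9} \left(-57\right) \left(-34\right) = \left(- \frac{304}{3}\right) \left(-34\right) = \frac{10336}{3}$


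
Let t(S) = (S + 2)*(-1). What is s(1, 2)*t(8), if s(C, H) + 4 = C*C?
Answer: 30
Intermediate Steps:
s(C, H) = -4 + C**2 (s(C, H) = -4 + C*C = -4 + C**2)
t(S) = -2 - S (t(S) = (2 + S)*(-1) = -2 - S)
s(1, 2)*t(8) = (-4 + 1**2)*(-2 - 1*8) = (-4 + 1)*(-2 - 8) = -3*(-10) = 30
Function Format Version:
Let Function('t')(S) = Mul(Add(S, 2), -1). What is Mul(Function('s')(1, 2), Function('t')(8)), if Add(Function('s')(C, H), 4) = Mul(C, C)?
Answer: 30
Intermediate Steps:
Function('s')(C, H) = Add(-4, Pow(C, 2)) (Function('s')(C, H) = Add(-4, Mul(C, C)) = Add(-4, Pow(C, 2)))
Function('t')(S) = Add(-2, Mul(-1, S)) (Function('t')(S) = Mul(Add(2, S), -1) = Add(-2, Mul(-1, S)))
Mul(Function('s')(1, 2), Function('t')(8)) = Mul(Add(-4, Pow(1, 2)), Add(-2, Mul(-1, 8))) = Mul(Add(-4, 1), Add(-2, -8)) = Mul(-3, -10) = 30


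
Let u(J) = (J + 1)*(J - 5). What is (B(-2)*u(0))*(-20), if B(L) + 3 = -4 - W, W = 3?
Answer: -1000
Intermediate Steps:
u(J) = (1 + J)*(-5 + J)
B(L) = -10 (B(L) = -3 + (-4 - 1*3) = -3 + (-4 - 3) = -3 - 7 = -10)
(B(-2)*u(0))*(-20) = -10*(-5 + 0² - 4*0)*(-20) = -10*(-5 + 0 + 0)*(-20) = -10*(-5)*(-20) = 50*(-20) = -1000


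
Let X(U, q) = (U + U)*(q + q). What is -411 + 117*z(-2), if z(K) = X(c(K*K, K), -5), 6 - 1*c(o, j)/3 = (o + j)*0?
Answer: -42531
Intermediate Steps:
c(o, j) = 18 (c(o, j) = 18 - 3*(o + j)*0 = 18 - 3*(j + o)*0 = 18 - 3*0 = 18 + 0 = 18)
X(U, q) = 4*U*q (X(U, q) = (2*U)*(2*q) = 4*U*q)
z(K) = -360 (z(K) = 4*18*(-5) = -360)
-411 + 117*z(-2) = -411 + 117*(-360) = -411 - 42120 = -42531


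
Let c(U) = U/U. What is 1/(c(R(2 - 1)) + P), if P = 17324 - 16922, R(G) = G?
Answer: 1/403 ≈ 0.0024814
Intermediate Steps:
P = 402
c(U) = 1
1/(c(R(2 - 1)) + P) = 1/(1 + 402) = 1/403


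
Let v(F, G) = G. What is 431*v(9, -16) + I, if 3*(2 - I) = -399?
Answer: -6761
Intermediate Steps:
I = 135 (I = 2 - 1/3*(-399) = 2 + 133 = 135)
431*v(9, -16) + I = 431*(-16) + 135 = -6896 + 135 = -6761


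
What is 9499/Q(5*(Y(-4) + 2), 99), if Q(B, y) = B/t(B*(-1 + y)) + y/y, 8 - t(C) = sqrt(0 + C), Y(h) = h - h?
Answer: 1985291/164 + 332465*sqrt(5)/164 ≈ 16638.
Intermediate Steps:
Y(h) = 0
t(C) = 8 - sqrt(C) (t(C) = 8 - sqrt(0 + C) = 8 - sqrt(C))
Q(B, y) = 1 + B/(8 - sqrt(B*(-1 + y))) (Q(B, y) = B/(8 - sqrt(B*(-1 + y))) + y/y = B/(8 - sqrt(B*(-1 + y))) + 1 = 1 + B/(8 - sqrt(B*(-1 + y))))
9499/Q(5*(Y(-4) + 2), 99) = 9499/(1 - 5*(0 + 2)/(-8 + sqrt(-5*(0 + 2) + (5*(0 + 2))*99))) = 9499/(1 - 5*2/(-8 + sqrt(-5*2 + (5*2)*99))) = 9499/(1 - 1*10/(-8 + sqrt(-1*10 + 10*99))) = 9499/(1 - 1*10/(-8 + sqrt(-10 + 990))) = 9499/(1 - 1*10/(-8 + sqrt(980))) = 9499/(1 - 1*10/(-8 + 14*sqrt(5))) = 9499/(1 - 10/(-8 + 14*sqrt(5)))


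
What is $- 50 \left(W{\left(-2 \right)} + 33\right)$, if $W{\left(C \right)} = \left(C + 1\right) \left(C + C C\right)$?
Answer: $-1550$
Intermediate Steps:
$W{\left(C \right)} = \left(1 + C\right) \left(C + C^{2}\right)$
$- 50 \left(W{\left(-2 \right)} + 33\right) = - 50 \left(- 2 \left(1 + \left(-2\right)^{2} + 2 \left(-2\right)\right) + 33\right) = - 50 \left(- 2 \left(1 + 4 - 4\right) + 33\right) = - 50 \left(\left(-2\right) 1 + 33\right) = - 50 \left(-2 + 33\right) = \left(-50\right) 31 = -1550$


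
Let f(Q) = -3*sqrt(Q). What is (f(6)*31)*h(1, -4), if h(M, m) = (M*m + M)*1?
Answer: 279*sqrt(6) ≈ 683.41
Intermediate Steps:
h(M, m) = M + M*m (h(M, m) = (M + M*m)*1 = M + M*m)
(f(6)*31)*h(1, -4) = (-3*sqrt(6)*31)*(1*(1 - 4)) = (-93*sqrt(6))*(1*(-3)) = -93*sqrt(6)*(-3) = 279*sqrt(6)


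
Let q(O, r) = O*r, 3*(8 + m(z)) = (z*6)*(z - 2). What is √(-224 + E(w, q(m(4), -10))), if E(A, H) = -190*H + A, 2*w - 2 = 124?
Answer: 3*√1671 ≈ 122.63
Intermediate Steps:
w = 63 (w = 1 + (½)*124 = 1 + 62 = 63)
m(z) = -8 + 2*z*(-2 + z) (m(z) = -8 + ((z*6)*(z - 2))/3 = -8 + ((6*z)*(-2 + z))/3 = -8 + (6*z*(-2 + z))/3 = -8 + 2*z*(-2 + z))
E(A, H) = A - 190*H
√(-224 + E(w, q(m(4), -10))) = √(-224 + (63 - 190*(-8 - 4*4 + 2*4²)*(-10))) = √(-224 + (63 - 190*(-8 - 16 + 2*16)*(-10))) = √(-224 + (63 - 190*(-8 - 16 + 32)*(-10))) = √(-224 + (63 - 1520*(-10))) = √(-224 + (63 - 190*(-80))) = √(-224 + (63 + 15200)) = √(-224 + 15263) = √15039 = 3*√1671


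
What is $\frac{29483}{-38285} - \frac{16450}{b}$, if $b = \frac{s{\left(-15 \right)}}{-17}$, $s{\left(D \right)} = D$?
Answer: $- \frac{2141368499}{114855} \approx -18644.0$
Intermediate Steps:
$b = \frac{15}{17}$ ($b = - \frac{15}{-17} = \left(-15\right) \left(- \frac{1}{17}\right) = \frac{15}{17} \approx 0.88235$)
$\frac{29483}{-38285} - \frac{16450}{b} = \frac{29483}{-38285} - \frac{16450}{\frac{15}{17}} = 29483 \left(- \frac{1}{38285}\right) - \frac{55930}{3} = - \frac{29483}{38285} - \frac{55930}{3} = - \frac{2141368499}{114855}$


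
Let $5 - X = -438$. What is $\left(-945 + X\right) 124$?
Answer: $-62248$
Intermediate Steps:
$X = 443$ ($X = 5 - -438 = 5 + 438 = 443$)
$\left(-945 + X\right) 124 = \left(-945 + 443\right) 124 = \left(-502\right) 124 = -62248$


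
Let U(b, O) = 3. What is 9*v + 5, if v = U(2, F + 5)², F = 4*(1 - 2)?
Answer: 86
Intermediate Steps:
F = -4 (F = 4*(-1) = -4)
v = 9 (v = 3² = 9)
9*v + 5 = 9*9 + 5 = 81 + 5 = 86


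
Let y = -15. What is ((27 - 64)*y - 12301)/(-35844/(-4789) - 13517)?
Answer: 56251594/64697069 ≈ 0.86946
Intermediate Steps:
((27 - 64)*y - 12301)/(-35844/(-4789) - 13517) = ((27 - 64)*(-15) - 12301)/(-35844/(-4789) - 13517) = (-37*(-15) - 12301)/(-35844*(-1/4789) - 13517) = (555 - 12301)/(35844/4789 - 13517) = -11746/(-64697069/4789) = -11746*(-4789/64697069) = 56251594/64697069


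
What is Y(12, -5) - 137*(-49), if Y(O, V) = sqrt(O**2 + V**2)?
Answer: 6726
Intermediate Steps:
Y(12, -5) - 137*(-49) = sqrt(12**2 + (-5)**2) - 137*(-49) = sqrt(144 + 25) + 6713 = sqrt(169) + 6713 = 13 + 6713 = 6726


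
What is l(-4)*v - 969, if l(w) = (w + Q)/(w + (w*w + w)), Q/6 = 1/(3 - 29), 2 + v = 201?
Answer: -111721/104 ≈ -1074.2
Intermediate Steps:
v = 199 (v = -2 + 201 = 199)
Q = -3/13 (Q = 6/(3 - 29) = 6/(-26) = 6*(-1/26) = -3/13 ≈ -0.23077)
l(w) = (-3/13 + w)/(w² + 2*w) (l(w) = (w - 3/13)/(w + (w*w + w)) = (-3/13 + w)/(w + (w² + w)) = (-3/13 + w)/(w + (w + w²)) = (-3/13 + w)/(w² + 2*w))
l(-4)*v - 969 = ((-3/13 - 4)/((-4)*(2 - 4)))*199 - 969 = -¼*(-55/13)/(-2)*199 - 969 = -¼*(-½)*(-55/13)*199 - 969 = -55/104*199 - 969 = -10945/104 - 969 = -111721/104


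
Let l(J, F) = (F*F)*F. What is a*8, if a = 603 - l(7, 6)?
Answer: 3096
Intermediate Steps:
l(J, F) = F**3 (l(J, F) = F**2*F = F**3)
a = 387 (a = 603 - 1*6**3 = 603 - 1*216 = 603 - 216 = 387)
a*8 = 387*8 = 3096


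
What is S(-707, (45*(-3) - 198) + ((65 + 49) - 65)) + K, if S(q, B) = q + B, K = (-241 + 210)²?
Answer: -30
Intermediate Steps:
K = 961 (K = (-31)² = 961)
S(q, B) = B + q
S(-707, (45*(-3) - 198) + ((65 + 49) - 65)) + K = (((45*(-3) - 198) + ((65 + 49) - 65)) - 707) + 961 = (((-135 - 198) + (114 - 65)) - 707) + 961 = ((-333 + 49) - 707) + 961 = (-284 - 707) + 961 = -991 + 961 = -30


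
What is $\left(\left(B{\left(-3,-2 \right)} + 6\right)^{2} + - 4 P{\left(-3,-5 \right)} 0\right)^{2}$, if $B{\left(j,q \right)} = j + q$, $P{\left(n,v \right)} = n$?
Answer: $1$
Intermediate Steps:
$\left(\left(B{\left(-3,-2 \right)} + 6\right)^{2} + - 4 P{\left(-3,-5 \right)} 0\right)^{2} = \left(\left(\left(-3 - 2\right) + 6\right)^{2} + \left(-4\right) \left(-3\right) 0\right)^{2} = \left(\left(-5 + 6\right)^{2} + 12 \cdot 0\right)^{2} = \left(1^{2} + 0\right)^{2} = \left(1 + 0\right)^{2} = 1^{2} = 1$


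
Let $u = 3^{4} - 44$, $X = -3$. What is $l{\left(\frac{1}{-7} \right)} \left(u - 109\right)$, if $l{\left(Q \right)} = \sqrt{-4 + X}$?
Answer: $- 72 i \sqrt{7} \approx - 190.49 i$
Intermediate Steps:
$l{\left(Q \right)} = i \sqrt{7}$ ($l{\left(Q \right)} = \sqrt{-4 - 3} = \sqrt{-7} = i \sqrt{7}$)
$u = 37$ ($u = 81 - 44 = 37$)
$l{\left(\frac{1}{-7} \right)} \left(u - 109\right) = i \sqrt{7} \left(37 - 109\right) = i \sqrt{7} \left(-72\right) = - 72 i \sqrt{7}$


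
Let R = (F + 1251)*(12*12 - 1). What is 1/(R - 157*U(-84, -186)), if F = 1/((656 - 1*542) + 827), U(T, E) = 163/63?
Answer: 59283/10581241597 ≈ 5.6026e-6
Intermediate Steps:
U(T, E) = 163/63 (U(T, E) = 163*(1/63) = 163/63)
F = 1/941 (F = 1/((656 - 542) + 827) = 1/(114 + 827) = 1/941 ≈ 0.0010627)
R = 168338456/941 (R = (1/941 + 1251)*(12*12 - 1) = 1177192*(144 - 1)/941 = (1177192/941)*143 = 168338456/941 ≈ 1.7889e+5)
1/(R - 157*U(-84, -186)) = 1/(168338456/941 - 157*163/63) = 1/(168338456/941 - 25591/63) = 1/(10581241597/59283) = 59283/10581241597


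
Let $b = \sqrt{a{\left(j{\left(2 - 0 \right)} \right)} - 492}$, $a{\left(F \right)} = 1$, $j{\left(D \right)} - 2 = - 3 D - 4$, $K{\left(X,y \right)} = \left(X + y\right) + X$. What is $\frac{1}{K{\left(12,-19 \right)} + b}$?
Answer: $\frac{5}{516} - \frac{i \sqrt{491}}{516} \approx 0.0096899 - 0.042943 i$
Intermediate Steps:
$K{\left(X,y \right)} = y + 2 X$
$j{\left(D \right)} = -2 - 3 D$ ($j{\left(D \right)} = 2 - \left(4 + 3 D\right) = -2 - 3 D$)
$b = i \sqrt{491}$ ($b = \sqrt{1 - 492} = \sqrt{-491} = i \sqrt{491} \approx 22.159 i$)
$\frac{1}{K{\left(12,-19 \right)} + b} = \frac{1}{\left(-19 + 2 \cdot 12\right) + i \sqrt{491}} = \frac{1}{\left(-19 + 24\right) + i \sqrt{491}} = \frac{1}{5 + i \sqrt{491}}$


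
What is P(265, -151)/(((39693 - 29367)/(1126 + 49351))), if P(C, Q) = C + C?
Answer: 13376405/5163 ≈ 2590.8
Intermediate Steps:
P(C, Q) = 2*C
P(265, -151)/(((39693 - 29367)/(1126 + 49351))) = (2*265)/(((39693 - 29367)/(1126 + 49351))) = 530/((10326/50477)) = 530/((10326*(1/50477))) = 530/(10326/50477) = 530*(50477/10326) = 13376405/5163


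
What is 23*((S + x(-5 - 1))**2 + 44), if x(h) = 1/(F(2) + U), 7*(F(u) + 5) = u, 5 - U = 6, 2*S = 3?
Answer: 1683807/1600 ≈ 1052.4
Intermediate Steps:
S = 3/2 (S = (1/2)*3 = 3/2 ≈ 1.5000)
U = -1 (U = 5 - 1*6 = 5 - 6 = -1)
F(u) = -5 + u/7
x(h) = -7/40 (x(h) = 1/((-5 + (1/7)*2) - 1) = 1/((-5 + 2/7) - 1) = 1/(-33/7 - 1) = 1/(-40/7) = -7/40)
23*((S + x(-5 - 1))**2 + 44) = 23*((3/2 - 7/40)**2 + 44) = 23*((53/40)**2 + 44) = 23*(2809/1600 + 44) = 23*(73209/1600) = 1683807/1600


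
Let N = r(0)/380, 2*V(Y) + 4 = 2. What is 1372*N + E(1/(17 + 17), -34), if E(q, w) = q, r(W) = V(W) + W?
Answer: -11567/3230 ≈ -3.5811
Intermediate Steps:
V(Y) = -1 (V(Y) = -2 + (½)*2 = -2 + 1 = -1)
r(W) = -1 + W
N = -1/380 (N = (-1 + 0)/380 = -1*1/380 = -1/380 ≈ -0.0026316)
1372*N + E(1/(17 + 17), -34) = 1372*(-1/380) + 1/(17 + 17) = -343/95 + 1/34 = -11567/3230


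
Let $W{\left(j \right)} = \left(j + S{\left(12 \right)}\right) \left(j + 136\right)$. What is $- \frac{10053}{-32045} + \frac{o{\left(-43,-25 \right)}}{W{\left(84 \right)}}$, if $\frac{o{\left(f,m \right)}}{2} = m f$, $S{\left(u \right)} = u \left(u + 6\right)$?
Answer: $\frac{2929579}{8459880} \approx 0.34629$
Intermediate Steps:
$S{\left(u \right)} = u \left(6 + u\right)$
$W{\left(j \right)} = \left(136 + j\right) \left(216 + j\right)$ ($W{\left(j \right)} = \left(j + 12 \left(6 + 12\right)\right) \left(j + 136\right) = \left(j + 12 \cdot 18\right) \left(136 + j\right) = \left(j + 216\right) \left(136 + j\right) = \left(216 + j\right) \left(136 + j\right) = \left(136 + j\right) \left(216 + j\right)$)
$o{\left(f,m \right)} = 2 f m$ ($o{\left(f,m \right)} = 2 m f = 2 f m$)
$- \frac{10053}{-32045} + \frac{o{\left(-43,-25 \right)}}{W{\left(84 \right)}} = - \frac{10053}{-32045} + \frac{2 \left(-43\right) \left(-25\right)}{29376 + 84^{2} + 352 \cdot 84} = \left(-10053\right) \left(- \frac{1}{32045}\right) + \frac{2150}{29376 + 7056 + 29568} = \frac{10053}{32045} + \frac{2150}{66000} = \frac{10053}{32045} + 2150 \cdot \frac{1}{66000} = \frac{10053}{32045} + \frac{43}{1320} = \frac{2929579}{8459880}$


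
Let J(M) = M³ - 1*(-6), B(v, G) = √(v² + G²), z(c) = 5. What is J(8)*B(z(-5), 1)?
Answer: 518*√26 ≈ 2641.3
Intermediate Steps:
B(v, G) = √(G² + v²)
J(M) = 6 + M³ (J(M) = M³ + 6 = 6 + M³)
J(8)*B(z(-5), 1) = (6 + 8³)*√(1² + 5²) = (6 + 512)*√(1 + 25) = 518*√26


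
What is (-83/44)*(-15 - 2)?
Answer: 1411/44 ≈ 32.068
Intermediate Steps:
(-83/44)*(-15 - 2) = -83*1/44*(-17) = -83/44*(-17) = 1411/44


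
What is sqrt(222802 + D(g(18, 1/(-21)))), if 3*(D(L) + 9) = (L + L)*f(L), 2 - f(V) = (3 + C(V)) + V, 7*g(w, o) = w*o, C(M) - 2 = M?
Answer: sqrt(534926533)/49 ≈ 472.01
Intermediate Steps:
C(M) = 2 + M
g(w, o) = o*w/7 (g(w, o) = (w*o)/7 = (o*w)/7 = o*w/7)
f(V) = -3 - 2*V (f(V) = 2 - ((3 + (2 + V)) + V) = 2 - ((5 + V) + V) = 2 - (5 + 2*V) = 2 + (-5 - 2*V) = -3 - 2*V)
D(L) = -9 + 2*L*(-3 - 2*L)/3 (D(L) = -9 + ((L + L)*(-3 - 2*L))/3 = -9 + ((2*L)*(-3 - 2*L))/3 = -9 + (2*L*(-3 - 2*L))/3 = -9 + 2*L*(-3 - 2*L)/3)
sqrt(222802 + D(g(18, 1/(-21)))) = sqrt(222802 + (-9 - 2*(1/7)*18/(-21)*(3 + 2*((1/7)*18/(-21)))/3)) = sqrt(222802 + (-9 - 2*(1/7)*(-1/21)*18*(3 + 2*((1/7)*(-1/21)*18))/3)) = sqrt(222802 + (-9 - 2/3*(-6/49)*(3 + 2*(-6/49)))) = sqrt(222802 + (-9 - 2/3*(-6/49)*(3 - 12/49))) = sqrt(222802 + (-9 - 2/3*(-6/49)*135/49)) = sqrt(222802 + (-9 + 540/2401)) = sqrt(222802 - 21069/2401) = sqrt(534926533/2401) = sqrt(534926533)/49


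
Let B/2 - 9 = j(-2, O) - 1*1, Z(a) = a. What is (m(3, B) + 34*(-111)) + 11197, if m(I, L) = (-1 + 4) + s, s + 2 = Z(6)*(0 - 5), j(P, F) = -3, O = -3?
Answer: 7394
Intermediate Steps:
B = 10 (B = 18 + 2*(-3 - 1*1) = 18 + 2*(-3 - 1) = 18 + 2*(-4) = 18 - 8 = 10)
s = -32 (s = -2 + 6*(0 - 5) = -2 + 6*(-5) = -2 - 30 = -32)
m(I, L) = -29 (m(I, L) = (-1 + 4) - 32 = 3 - 32 = -29)
(m(3, B) + 34*(-111)) + 11197 = (-29 + 34*(-111)) + 11197 = (-29 - 3774) + 11197 = -3803 + 11197 = 7394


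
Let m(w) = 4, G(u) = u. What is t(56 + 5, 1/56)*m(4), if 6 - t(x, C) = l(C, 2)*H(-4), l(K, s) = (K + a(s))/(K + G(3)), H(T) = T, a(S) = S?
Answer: 5864/169 ≈ 34.698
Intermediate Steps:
l(K, s) = (K + s)/(3 + K) (l(K, s) = (K + s)/(K + 3) = (K + s)/(3 + K))
t(x, C) = 6 + 4*(2 + C)/(3 + C) (t(x, C) = 6 - (C + 2)/(3 + C)*(-4) = 6 - (2 + C)/(3 + C)*(-4) = 6 - (-4)*(2 + C)/(3 + C) = 6 + 4*(2 + C)/(3 + C))
t(56 + 5, 1/56)*m(4) = (2*(13 + 5/56)/(3 + 1/56))*4 = (2*(13 + 5*(1/56))/(3 + 1/56))*4 = (2*(13 + 5/56)/(169/56))*4 = (2*(56/169)*(733/56))*4 = (1466/169)*4 = 5864/169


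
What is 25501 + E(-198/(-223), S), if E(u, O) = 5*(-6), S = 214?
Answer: 25471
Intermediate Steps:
E(u, O) = -30
25501 + E(-198/(-223), S) = 25501 - 30 = 25471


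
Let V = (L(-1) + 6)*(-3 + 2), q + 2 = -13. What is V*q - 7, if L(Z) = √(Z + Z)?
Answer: 83 + 15*I*√2 ≈ 83.0 + 21.213*I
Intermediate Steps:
L(Z) = √2*√Z (L(Z) = √(2*Z) = √2*√Z)
q = -15 (q = -2 - 13 = -15)
V = -6 - I*√2 (V = (√2*√(-1) + 6)*(-3 + 2) = (√2*I + 6)*(-1) = (I*√2 + 6)*(-1) = (6 + I*√2)*(-1) = -6 - I*√2 ≈ -6.0 - 1.4142*I)
V*q - 7 = (-6 - I*√2)*(-15) - 7 = (90 + 15*I*√2) - 7 = 83 + 15*I*√2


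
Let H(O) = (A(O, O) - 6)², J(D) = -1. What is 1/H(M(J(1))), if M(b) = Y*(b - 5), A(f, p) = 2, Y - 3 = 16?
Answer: 1/16 ≈ 0.062500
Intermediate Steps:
Y = 19 (Y = 3 + 16 = 19)
M(b) = -95 + 19*b (M(b) = 19*(b - 5) = 19*(-5 + b) = -95 + 19*b)
H(O) = 16 (H(O) = (2 - 6)² = (-4)² = 16)
1/H(M(J(1))) = 1/16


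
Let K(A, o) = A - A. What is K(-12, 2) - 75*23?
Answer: -1725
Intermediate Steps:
K(A, o) = 0
K(-12, 2) - 75*23 = 0 - 75*23 = 0 - 1725 = -1725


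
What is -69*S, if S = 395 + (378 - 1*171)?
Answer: -41538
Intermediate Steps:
S = 602 (S = 395 + (378 - 171) = 395 + 207 = 602)
-69*S = -69*602 = -41538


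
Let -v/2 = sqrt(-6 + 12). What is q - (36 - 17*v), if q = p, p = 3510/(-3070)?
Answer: -11403/307 - 34*sqrt(6) ≈ -120.43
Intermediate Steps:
v = -2*sqrt(6) (v = -2*sqrt(-6 + 12) = -2*sqrt(6) ≈ -4.8990)
p = -351/307 (p = 3510*(-1/3070) = -351/307 ≈ -1.1433)
q = -351/307 ≈ -1.1433
q - (36 - 17*v) = -351/307 - (36 - (-34)*sqrt(6)) = -351/307 - (36 + 34*sqrt(6)) = -351/307 + (-36 - 34*sqrt(6)) = -11403/307 - 34*sqrt(6)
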